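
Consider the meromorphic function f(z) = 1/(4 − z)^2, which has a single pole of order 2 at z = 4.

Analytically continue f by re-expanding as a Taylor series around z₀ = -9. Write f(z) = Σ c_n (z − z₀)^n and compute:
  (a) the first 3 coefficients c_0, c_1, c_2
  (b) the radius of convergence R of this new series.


Let w = z − z₀, so z = z₀ + w.
Then 4 − z = 4 − (z₀ + w) = (4 − z₀) − w = 13 − w.
f(z) = 1/(13 − w)^2 = (1/(13)^2) · (1 − w/(13))^{−2}.
By the binomial series (1−u)^{−2} = Σ_{n≥0} C(n+1, 1) u^n for |u|<1, with u = w/(13):
  c_n = C(n+1, 1) / (13)^(n+2).
  c_0 = 1/(13)^2 = 1/169.
  c_1 = 2/(13)^3 = 2/2197.
  c_2 = 3/(13)^4 = 3/28561.
The series is valid for |w/d| < 1, i.e. |z − z₀| < |d|.
Radius of convergence: R = |4 − z₀| = |13| = 13 (distance from z₀ to the singularity z = 4).

c_0 = 1/169, c_1 = 2/2197, c_2 = 3/28561; R = 13.


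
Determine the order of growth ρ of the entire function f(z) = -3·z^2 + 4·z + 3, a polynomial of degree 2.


|f(z)| ≤ Σ|c_k|·r^k = O(r^2) as r → ∞. Polynomial growth is O(e^{r^ε}) for every ε > 0 (since r^2/e^{r^ε} → 0), so ρ ≤ ε for all ε > 0, i.e. ρ = 0. Every nonconstant polynomial has order 0.
Therefore ρ = 0.

Order ρ = 0.


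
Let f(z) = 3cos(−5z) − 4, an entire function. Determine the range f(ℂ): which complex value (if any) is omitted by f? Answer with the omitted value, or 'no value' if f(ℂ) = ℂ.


Little Picard bounds the complement of f(ℂ) to at most one point.
cos is entire and surjective onto ℂ: for every w ∈ ℂ, cos(ζ) = w has a solution ζ ∈ ℂ (e.g., via the complex inverse arccos). With ζ = −5z this gives z = ζ/(-5). Then 3·cos(−5z) takes every value in 3·ℂ = ℂ, and adding -4 is a bijection of ℂ. So f is surjective and omits no value. (Note: only on the real line is cos bounded by [−1, 1].)

Omitted value: no value.


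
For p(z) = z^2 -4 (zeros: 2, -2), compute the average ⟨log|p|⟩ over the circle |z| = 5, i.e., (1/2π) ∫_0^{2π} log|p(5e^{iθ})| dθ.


Zeros: -2, 2; r = 5.
Inside |z| < r: -2, 2. Outside (|z| ≥ r): ∅.
p(0) = -4, so log|p(0)| = log(4) = 1.3863.
Apply Jensen: I(r) = log|p(0)| + Σ_k log(r/|z_k|), summed over zeros inside |z| < r.
  log(r/|z_k|) for z_k = 2: log(5/2) = 0.9163
  log(r/|z_k|) for z_k = -2: log(5/2) = 0.9163
Sum over inside zeros: 1.8326.
I(r) = log|p(0)| + (inside sum) = 1.3863 + 1.8326 = 3.2189.
Closed form (all zeros inside, monic): I(r) = n·log(r) = 2·log(5) = 3.2189. ✓

I(r) ≈ 3.2189.


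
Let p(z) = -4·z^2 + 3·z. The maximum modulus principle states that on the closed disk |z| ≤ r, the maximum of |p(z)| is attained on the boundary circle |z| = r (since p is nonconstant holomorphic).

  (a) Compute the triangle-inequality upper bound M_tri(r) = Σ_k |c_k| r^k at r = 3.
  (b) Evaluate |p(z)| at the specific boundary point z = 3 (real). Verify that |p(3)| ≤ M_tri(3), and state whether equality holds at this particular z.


Coefficients: c_0 = 0, c_1 = 3, c_2 = -4. Radius r = 3.
Part (a). Triangle bound: M_tri(r) = Σ_k |c_k| r^k
  = |0|·3^0 + |3|·3^1 + |-4|·3^2
  = 0 + 9 + 36 = 45.
This bounds M(r) := max_{|z|=r} |p(z)| from above; equality holds iff all terms c_k z^k can be made to align in phase at a single z on |z|=r.
Part (b). At z = 3 (real, on the circle |z| = r):
  p(3) = (0)·3^0 + (3)·3^1 + (-4)·3^2 = -27.
  |p(3)| = 27.
Check: |p(3)| = 27 ≤ 45 = M_tri(3). ✓ Equality does not hold at z = 3 (the coefficients have mixed signs, so the terms do not all align in phase there).

M_tri(3) = 45; |p(3)| = 27; equality at z=3: no.


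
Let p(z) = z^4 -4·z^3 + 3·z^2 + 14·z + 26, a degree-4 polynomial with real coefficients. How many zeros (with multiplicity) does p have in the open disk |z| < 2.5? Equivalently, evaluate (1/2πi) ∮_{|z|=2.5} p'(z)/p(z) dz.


The zeros of p are: (3 + 2i), (3 - 2i), (-1 + 1i), (-1 - 1i).
Their magnitudes are: 3.606, 3.606, 1.414, 1.414.
Zeros with |z| < R = 2.5: (-1 + 1i), (-1 - 1i).
Count = 2.
By the argument principle, (1/2πi) ∮_{|z|=R} p'(z)/p(z) dz equals exactly this count.

Number of zeros inside |z| < 2.5: 2.


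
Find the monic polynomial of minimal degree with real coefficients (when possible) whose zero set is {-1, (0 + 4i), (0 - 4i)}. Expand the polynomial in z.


The polynomial is p(z) = ∏_{α ∈ S} (z − α), where S = {-1, (0 + 4i), (0 - 4i)}.
Expanding the product yields: p(z) = z^3 + z^2 + 16·z + 16.
Note conjugate pairs combine to real quadratics: (z − (0+4i))(z − (0−4i)) = z² + 16.
The resulting polynomial has degree 3 and real coefficients as required.

p(z) = z^3 + z^2 + 16·z + 16.


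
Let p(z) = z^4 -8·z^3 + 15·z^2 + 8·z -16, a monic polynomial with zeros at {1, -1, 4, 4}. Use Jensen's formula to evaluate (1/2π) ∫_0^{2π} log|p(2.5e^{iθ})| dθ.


Zeros: -1, 1, 4, 4; r = 2.5.
Inside |z| < r: -1, 1. Outside (|z| ≥ r): 4, 4.
p(0) = -16, so log|p(0)| = log(16) = 2.7726.
Apply Jensen: I(r) = log|p(0)| + Σ_k log(r/|z_k|), summed over zeros inside |z| < r.
  log(r/|z_k|) for z_k = 1: log(2.5/1) = 0.9163
  log(r/|z_k|) for z_k = -1: log(2.5/1) = 0.9163
  Outside zeros (4, 4) contribute nothing to the Jensen sum.
Sum over inside zeros: 1.8326.
I(r) = log|p(0)| + (inside sum) = 2.7726 + 1.8326 = 4.6052.
Note: since some zeros are outside |z| ≤ r, the simplified n·log(r) form does NOT apply — only the inside zeros contribute.

I(r) ≈ 4.6052.


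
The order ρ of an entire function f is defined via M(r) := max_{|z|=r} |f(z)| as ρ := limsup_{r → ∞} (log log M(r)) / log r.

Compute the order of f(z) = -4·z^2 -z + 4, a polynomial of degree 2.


|f(z)| ≤ Σ|c_k|·r^k = O(r^2) as r → ∞. Polynomial growth is O(e^{r^ε}) for every ε > 0 (since r^2/e^{r^ε} → 0), so ρ ≤ ε for all ε > 0, i.e. ρ = 0. Every nonconstant polynomial has order 0.
Therefore ρ = 0.

Order ρ = 0.


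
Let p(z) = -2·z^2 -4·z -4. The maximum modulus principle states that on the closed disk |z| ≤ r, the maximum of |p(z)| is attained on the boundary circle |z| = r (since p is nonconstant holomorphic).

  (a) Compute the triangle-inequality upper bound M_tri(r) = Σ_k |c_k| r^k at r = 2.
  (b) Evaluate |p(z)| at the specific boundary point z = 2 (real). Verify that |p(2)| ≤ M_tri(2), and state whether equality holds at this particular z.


Coefficients: c_0 = -4, c_1 = -4, c_2 = -2. Radius r = 2.
Part (a). Triangle bound: M_tri(r) = Σ_k |c_k| r^k
  = |-4|·2^0 + |-4|·2^1 + |-2|·2^2
  = 4 + 8 + 8 = 20.
This bounds M(r) := max_{|z|=r} |p(z)| from above; equality holds iff all terms c_k z^k can be made to align in phase at a single z on |z|=r.
Part (b). At z = 2 (real, on the circle |z| = r):
  p(2) = (-4)·2^0 + (-4)·2^1 + (-2)·2^2 = -20.
  |p(2)| = 20.
Since all nonzero coefficients share the same sign, |p(2)| = 20 = M_tri(2); the triangle bound is attained at z = 2, so in fact M(r) = 20.

M_tri(2) = 20; |p(2)| = 20; equality at z=2: yes.


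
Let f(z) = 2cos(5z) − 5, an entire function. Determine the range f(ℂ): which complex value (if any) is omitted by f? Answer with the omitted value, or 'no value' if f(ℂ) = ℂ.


Little Picard bounds the complement of f(ℂ) to at most one point.
cos is entire and surjective onto ℂ: for every w ∈ ℂ, cos(ζ) = w has a solution ζ ∈ ℂ (e.g., via the complex inverse arccos). With ζ = 5z this gives z = ζ/(5). Then 2·cos(5z) takes every value in 2·ℂ = ℂ, and adding -5 is a bijection of ℂ. So f is surjective and omits no value. (Note: only on the real line is cos bounded by [−1, 1].)

Omitted value: no value.


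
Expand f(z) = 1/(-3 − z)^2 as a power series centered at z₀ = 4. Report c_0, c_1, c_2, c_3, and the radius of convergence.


Let w = z − z₀, so z = z₀ + w.
Then -3 − z = -3 − (z₀ + w) = (-3 − z₀) − w = -7 − w.
f(z) = 1/(-7 − w)^2 = (1/(-7)^2) · (1 − w/(-7))^{−2}.
By the binomial series (1−u)^{−2} = Σ_{n≥0} C(n+1, 1) u^n for |u|<1, with u = w/(-7):
  c_n = C(n+1, 1) / (-7)^(n+2).
  c_0 = 1/(-7)^2 = 1/49.
  c_1 = 2/(-7)^3 = -2/343.
  c_2 = 3/(-7)^4 = 3/2401.
  c_3 = 4/(-7)^5 = -4/16807.
The series is valid for |w/d| < 1, i.e. |z − z₀| < |d|.
Radius of convergence: R = |-3 − z₀| = |-7| = 7 (distance from z₀ to the singularity z = -3).

c_0 = 1/49, c_1 = -2/343, c_2 = 3/2401, c_3 = -4/16807; R = 7.


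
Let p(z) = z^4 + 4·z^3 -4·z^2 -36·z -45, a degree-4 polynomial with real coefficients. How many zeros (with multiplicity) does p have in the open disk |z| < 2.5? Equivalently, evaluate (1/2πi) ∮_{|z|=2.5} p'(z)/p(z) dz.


The zeros of p are: (-2 + 1i), (-2 - 1i), 3, -3.
Their magnitudes are: 2.236, 2.236, 3, 3.
Zeros with |z| < R = 2.5: (-2 + 1i), (-2 - 1i).
Count = 2.
By the argument principle, (1/2πi) ∮_{|z|=R} p'(z)/p(z) dz equals exactly this count.

Number of zeros inside |z| < 2.5: 2.


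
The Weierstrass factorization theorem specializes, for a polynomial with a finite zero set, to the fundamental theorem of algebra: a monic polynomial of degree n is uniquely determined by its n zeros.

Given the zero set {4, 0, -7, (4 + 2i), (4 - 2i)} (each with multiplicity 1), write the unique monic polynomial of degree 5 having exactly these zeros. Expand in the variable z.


The polynomial is p(z) = ∏_{α ∈ S} (z − α), where S = {4, 0, -7, (4 + 2i), (4 - 2i)}.
Expanding the product yields: p(z) = z^5 -5·z^4 -32·z^3 + 284·z^2 -560·z.
Note conjugate pairs combine to real quadratics: (z − (4+2i))(z − (4−2i)) = z² − 8z + 20.
The resulting polynomial has degree 5 and real coefficients as required.

p(z) = z^5 -5·z^4 -32·z^3 + 284·z^2 -560·z.


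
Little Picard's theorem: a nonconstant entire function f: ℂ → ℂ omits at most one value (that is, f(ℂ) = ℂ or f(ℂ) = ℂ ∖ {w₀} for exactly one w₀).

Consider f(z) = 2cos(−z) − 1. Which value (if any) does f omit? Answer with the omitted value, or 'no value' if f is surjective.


Little Picard bounds the complement of f(ℂ) to at most one point.
cos is entire and surjective onto ℂ: for every w ∈ ℂ, cos(ζ) = w has a solution ζ ∈ ℂ (e.g., via the complex inverse arccos). With ζ = −z this gives z = ζ/(-1). Then 2·cos(−z) takes every value in 2·ℂ = ℂ, and adding -1 is a bijection of ℂ. So f is surjective and omits no value. (Note: only on the real line is cos bounded by [−1, 1].)

Omitted value: no value.


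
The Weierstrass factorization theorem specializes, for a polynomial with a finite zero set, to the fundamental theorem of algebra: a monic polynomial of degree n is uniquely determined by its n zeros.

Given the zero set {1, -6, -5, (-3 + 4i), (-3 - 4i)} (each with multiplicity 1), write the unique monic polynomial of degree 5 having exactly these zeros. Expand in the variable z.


The polynomial is p(z) = ∏_{α ∈ S} (z − α), where S = {1, -6, -5, (-3 + 4i), (-3 - 4i)}.
Expanding the product yields: p(z) = z^5 + 16·z^4 + 104·z^3 + 334·z^2 + 295·z -750.
Note conjugate pairs combine to real quadratics: (z − (-3+4i))(z − (-3−4i)) = z² + 6z + 25.
The resulting polynomial has degree 5 and real coefficients as required.

p(z) = z^5 + 16·z^4 + 104·z^3 + 334·z^2 + 295·z -750.


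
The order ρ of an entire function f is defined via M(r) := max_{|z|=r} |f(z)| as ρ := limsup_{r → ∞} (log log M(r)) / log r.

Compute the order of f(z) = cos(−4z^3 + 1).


Write cos(w) = (e^{iw} ± e^{−iw})/(2 or 2i), so |cos(w)| ≤ e^{|w|}. With w = −4z^3 + 1, |w| ≤ 4r^3 + 1 on |z|=r, giving M(r) ≤ e^{4r^3 + 1} and ρ ≤ 3. For the lower bound, choose z on |z|=r with -4z^3 purely imaginary of modulus 4r^3; then |cos(−4z^3 + 1)| grows like e^{4r^3}/2, so ρ ≥ 3. Hence ρ = 3.
Therefore ρ = 3.

Order ρ = 3.


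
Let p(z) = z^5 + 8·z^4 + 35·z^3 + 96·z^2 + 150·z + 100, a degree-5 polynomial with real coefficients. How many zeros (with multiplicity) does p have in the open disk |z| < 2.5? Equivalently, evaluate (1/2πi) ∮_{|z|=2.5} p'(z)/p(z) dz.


The zeros of p are: (-2 + 1i), (-2 - 1i), -2, (-1 + 3i), (-1 - 3i).
Their magnitudes are: 2.236, 2.236, 2, 3.162, 3.162.
Zeros with |z| < R = 2.5: (-2 + 1i), (-2 - 1i), -2.
Count = 3.
By the argument principle, (1/2πi) ∮_{|z|=R} p'(z)/p(z) dz equals exactly this count.

Number of zeros inside |z| < 2.5: 3.


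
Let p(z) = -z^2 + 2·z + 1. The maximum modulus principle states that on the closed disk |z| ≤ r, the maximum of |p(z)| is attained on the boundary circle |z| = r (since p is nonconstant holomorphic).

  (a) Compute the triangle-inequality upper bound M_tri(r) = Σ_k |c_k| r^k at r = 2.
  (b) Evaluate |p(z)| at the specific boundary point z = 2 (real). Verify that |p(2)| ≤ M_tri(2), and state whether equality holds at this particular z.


Coefficients: c_0 = 1, c_1 = 2, c_2 = -1. Radius r = 2.
Part (a). Triangle bound: M_tri(r) = Σ_k |c_k| r^k
  = |1|·2^0 + |2|·2^1 + |-1|·2^2
  = 1 + 4 + 4 = 9.
This bounds M(r) := max_{|z|=r} |p(z)| from above; equality holds iff all terms c_k z^k can be made to align in phase at a single z on |z|=r.
Part (b). At z = 2 (real, on the circle |z| = r):
  p(2) = (1)·2^0 + (2)·2^1 + (-1)·2^2 = 1.
  |p(2)| = 1.
Check: |p(2)| = 1 ≤ 9 = M_tri(2). ✓ Equality does not hold at z = 2 (the coefficients have mixed signs, so the terms do not all align in phase there).

M_tri(2) = 9; |p(2)| = 1; equality at z=2: no.


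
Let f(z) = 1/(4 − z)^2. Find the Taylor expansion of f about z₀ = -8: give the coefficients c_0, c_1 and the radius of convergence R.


Let w = z − z₀, so z = z₀ + w.
Then 4 − z = 4 − (z₀ + w) = (4 − z₀) − w = 12 − w.
f(z) = 1/(12 − w)^2 = (1/(12)^2) · (1 − w/(12))^{−2}.
By the binomial series (1−u)^{−2} = Σ_{n≥0} C(n+1, 1) u^n for |u|<1, with u = w/(12):
  c_n = C(n+1, 1) / (12)^(n+2).
  c_0 = 1/(12)^2 = 1/144.
  c_1 = 2/(12)^3 = 1/864.
The series is valid for |w/d| < 1, i.e. |z − z₀| < |d|.
Radius of convergence: R = |4 − z₀| = |12| = 12 (distance from z₀ to the singularity z = 4).

c_0 = 1/144, c_1 = 1/864; R = 12.


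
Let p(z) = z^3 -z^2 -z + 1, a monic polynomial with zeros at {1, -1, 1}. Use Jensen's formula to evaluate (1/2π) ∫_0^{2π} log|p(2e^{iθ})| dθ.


Zeros: -1, 1, 1; r = 2.
Inside |z| < r: -1, 1, 1. Outside (|z| ≥ r): ∅.
p(0) = 1, so log|p(0)| = log(1) = 0.0000.
Apply Jensen: I(r) = log|p(0)| + Σ_k log(r/|z_k|), summed over zeros inside |z| < r.
  log(r/|z_k|) for z_k = 1: log(2/1) = 0.6931
  log(r/|z_k|) for z_k = -1: log(2/1) = 0.6931
  log(r/|z_k|) for z_k = 1: log(2/1) = 0.6931
Sum over inside zeros: 2.0794.
I(r) = log|p(0)| + (inside sum) = 0.0000 + 2.0794 = 2.0794.
Closed form (all zeros inside, monic): I(r) = n·log(r) = 3·log(2) = 2.0794. ✓

I(r) ≈ 2.0794.


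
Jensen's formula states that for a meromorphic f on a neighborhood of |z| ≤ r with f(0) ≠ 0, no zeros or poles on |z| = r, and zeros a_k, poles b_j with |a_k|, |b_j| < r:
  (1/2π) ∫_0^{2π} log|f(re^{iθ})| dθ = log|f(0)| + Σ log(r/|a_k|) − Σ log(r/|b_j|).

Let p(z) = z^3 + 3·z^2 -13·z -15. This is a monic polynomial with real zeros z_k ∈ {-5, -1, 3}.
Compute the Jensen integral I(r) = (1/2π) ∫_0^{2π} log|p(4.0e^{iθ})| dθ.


Zeros: -5, -1, 3; r = 4.0.
Inside |z| < r: -1, 3. Outside (|z| ≥ r): -5.
p(0) = -15, so log|p(0)| = log(15) = 2.7081.
Apply Jensen: I(r) = log|p(0)| + Σ_k log(r/|z_k|), summed over zeros inside |z| < r.
  log(r/|z_k|) for z_k = -1: log(4.0/1) = 1.3863
  log(r/|z_k|) for z_k = 3: log(4.0/3) = 0.2877
  Outside zeros (-5) contribute nothing to the Jensen sum.
Sum over inside zeros: 1.6740.
I(r) = log|p(0)| + (inside sum) = 2.7081 + 1.6740 = 4.3820.
Note: since some zeros are outside |z| ≤ r, the simplified n·log(r) form does NOT apply — only the inside zeros contribute.

I(r) ≈ 4.3820.


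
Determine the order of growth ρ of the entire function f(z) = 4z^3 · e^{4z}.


M(r) = max_{|z|=r} |4|·|z|^3·|e^{4z}| = 4·r^3 · e^{4r^1} (the factors attain their maxima compatibly on |z|=r). Then log M(r) = log 4 + 3·log r + 4r^1, dominated by the last term, so log log M(r) ~ 1·log r. The polynomial factor 4z^3 contributes only a log r term and does not affect the order. ρ = 1.
Therefore ρ = 1.

Order ρ = 1.


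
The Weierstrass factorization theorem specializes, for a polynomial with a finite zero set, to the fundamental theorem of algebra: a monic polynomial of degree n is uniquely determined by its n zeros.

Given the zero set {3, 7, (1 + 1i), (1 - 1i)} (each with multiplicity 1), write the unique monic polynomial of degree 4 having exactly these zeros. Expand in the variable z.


The polynomial is p(z) = ∏_{α ∈ S} (z − α), where S = {3, 7, (1 + 1i), (1 - 1i)}.
Expanding the product yields: p(z) = z^4 -12·z^3 + 43·z^2 -62·z + 42.
Note conjugate pairs combine to real quadratics: (z − (1+1i))(z − (1−1i)) = z² − 2z + 2.
The resulting polynomial has degree 4 and real coefficients as required.

p(z) = z^4 -12·z^3 + 43·z^2 -62·z + 42.


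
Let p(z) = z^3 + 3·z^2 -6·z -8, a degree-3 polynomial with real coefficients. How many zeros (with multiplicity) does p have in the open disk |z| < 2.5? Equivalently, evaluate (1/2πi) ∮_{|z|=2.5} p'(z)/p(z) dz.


The zeros of p are: -4, -1, 2.
Their magnitudes are: 4, 1, 2.
Zeros with |z| < R = 2.5: -1, 2.
Count = 2.
By the argument principle, (1/2πi) ∮_{|z|=R} p'(z)/p(z) dz equals exactly this count.

Number of zeros inside |z| < 2.5: 2.


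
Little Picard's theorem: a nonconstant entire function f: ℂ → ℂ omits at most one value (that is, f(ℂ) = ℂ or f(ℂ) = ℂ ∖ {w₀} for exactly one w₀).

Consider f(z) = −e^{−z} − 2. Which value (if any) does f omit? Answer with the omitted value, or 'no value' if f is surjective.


Little Picard bounds the complement of f(ℂ) to at most one point.
e^{−z} is never zero on ℂ, so -1·e^{−z} takes every value in ℂ ∖ {0}. Adding -2 shifts the range to ℂ ∖ {-2}. Thus f omits exactly the value -2.

Omitted value: -2.


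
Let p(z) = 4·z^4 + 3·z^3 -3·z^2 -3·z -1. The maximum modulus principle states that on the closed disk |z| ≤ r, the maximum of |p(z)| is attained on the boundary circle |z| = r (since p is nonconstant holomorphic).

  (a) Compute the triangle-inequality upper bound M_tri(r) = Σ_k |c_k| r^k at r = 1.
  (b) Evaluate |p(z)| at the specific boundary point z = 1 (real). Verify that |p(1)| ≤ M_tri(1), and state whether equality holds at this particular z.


Coefficients: c_0 = -1, c_1 = -3, c_2 = -3, c_3 = 3, c_4 = 4. Radius r = 1.
Part (a). Triangle bound: M_tri(r) = Σ_k |c_k| r^k
  = |-1|·1^0 + |-3|·1^1 + |-3|·1^2 + |3|·1^3 + |4|·1^4
  = 1 + 3 + 3 + 3 + 4 = 14.
This bounds M(r) := max_{|z|=r} |p(z)| from above; equality holds iff all terms c_k z^k can be made to align in phase at a single z on |z|=r.
Part (b). At z = 1 (real, on the circle |z| = r):
  p(1) = (-1)·1^0 + (-3)·1^1 + (-3)·1^2 + (3)·1^3 + (4)·1^4 = 0.
  |p(1)| = 0.
Check: |p(1)| = 0 ≤ 14 = M_tri(1). ✓ Equality does not hold at z = 1 (the coefficients have mixed signs, so the terms do not all align in phase there).

M_tri(1) = 14; |p(1)| = 0; equality at z=1: no.


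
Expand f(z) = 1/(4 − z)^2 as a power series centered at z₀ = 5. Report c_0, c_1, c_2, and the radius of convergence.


Let w = z − z₀, so z = z₀ + w.
Then 4 − z = 4 − (z₀ + w) = (4 − z₀) − w = -1 − w.
f(z) = 1/(-1 − w)^2 = (1/(-1)^2) · (1 − w/(-1))^{−2}.
By the binomial series (1−u)^{−2} = Σ_{n≥0} C(n+1, 1) u^n for |u|<1, with u = w/(-1):
  c_n = C(n+1, 1) / (-1)^(n+2).
  c_0 = 1/(-1)^2 = 1.
  c_1 = 2/(-1)^3 = -2.
  c_2 = 3/(-1)^4 = 3.
The series is valid for |w/d| < 1, i.e. |z − z₀| < |d|.
Radius of convergence: R = |4 − z₀| = |-1| = 1 (distance from z₀ to the singularity z = 4).

c_0 = 1, c_1 = -2, c_2 = 3; R = 1.


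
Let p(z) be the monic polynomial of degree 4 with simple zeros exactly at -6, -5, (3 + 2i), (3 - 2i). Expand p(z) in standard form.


The polynomial is p(z) = ∏_{α ∈ S} (z − α), where S = {-6, -5, (3 + 2i), (3 - 2i)}.
Expanding the product yields: p(z) = z^4 + 5·z^3 -23·z^2 -37·z + 390.
Note conjugate pairs combine to real quadratics: (z − (3+2i))(z − (3−2i)) = z² − 6z + 13.
The resulting polynomial has degree 4 and real coefficients as required.

p(z) = z^4 + 5·z^3 -23·z^2 -37·z + 390.


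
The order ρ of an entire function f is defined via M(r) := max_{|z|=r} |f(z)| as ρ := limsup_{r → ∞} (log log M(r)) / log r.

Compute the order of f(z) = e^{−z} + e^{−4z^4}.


Each summand is entire of order 1 and 4 respectively (as in the single-exponential case). The order of a sum is at most the max of the orders, so ρ ≤ 4. For the lower bound: on |z|=r choose arg z so that -4z^4 is real positive; then |e^{-4z^4}| = e^{4r^4} while |e^{-1z}| ≤ e^{1r^1} = o(e^{4r^4}). So |f| ≥ e^{4r^4}(1 − o(1)) and ρ ≥ 4. Hence ρ = max(1, 4) = 4.
Therefore ρ = 4.

Order ρ = 4.


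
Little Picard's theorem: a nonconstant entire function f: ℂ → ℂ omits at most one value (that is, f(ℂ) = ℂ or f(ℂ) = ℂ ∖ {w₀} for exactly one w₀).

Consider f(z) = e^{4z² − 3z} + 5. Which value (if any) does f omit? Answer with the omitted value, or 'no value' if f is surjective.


Little Picard bounds the complement of f(ℂ) to at most one point.
The exponent g(z) = 4z² − 3z is a nonconstant polynomial, hence surjective onto ℂ. So e^{g(z)} takes every value in {e^w : w ∈ ℂ} = ℂ ∖ {0}. Adding 5 shifts the range to ℂ ∖ {5}. f omits exactly 5.

Omitted value: 5.


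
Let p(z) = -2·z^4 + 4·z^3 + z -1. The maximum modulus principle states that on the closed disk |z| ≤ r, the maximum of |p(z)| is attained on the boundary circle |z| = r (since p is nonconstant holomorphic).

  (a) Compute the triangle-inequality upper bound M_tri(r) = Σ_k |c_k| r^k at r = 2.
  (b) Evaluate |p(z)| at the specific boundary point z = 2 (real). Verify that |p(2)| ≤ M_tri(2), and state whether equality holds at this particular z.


Coefficients: c_0 = -1, c_1 = 1, c_2 = 0, c_3 = 4, c_4 = -2. Radius r = 2.
Part (a). Triangle bound: M_tri(r) = Σ_k |c_k| r^k
  = |-1|·2^0 + |1|·2^1 + |0|·2^2 + |4|·2^3 + |-2|·2^4
  = 1 + 2 + 0 + 32 + 32 = 67.
This bounds M(r) := max_{|z|=r} |p(z)| from above; equality holds iff all terms c_k z^k can be made to align in phase at a single z on |z|=r.
Part (b). At z = 2 (real, on the circle |z| = r):
  p(2) = (-1)·2^0 + (1)·2^1 + (0)·2^2 + (4)·2^3 + (-2)·2^4 = 1.
  |p(2)| = 1.
Check: |p(2)| = 1 ≤ 67 = M_tri(2). ✓ Equality does not hold at z = 2 (the coefficients have mixed signs, so the terms do not all align in phase there).

M_tri(2) = 67; |p(2)| = 1; equality at z=2: no.


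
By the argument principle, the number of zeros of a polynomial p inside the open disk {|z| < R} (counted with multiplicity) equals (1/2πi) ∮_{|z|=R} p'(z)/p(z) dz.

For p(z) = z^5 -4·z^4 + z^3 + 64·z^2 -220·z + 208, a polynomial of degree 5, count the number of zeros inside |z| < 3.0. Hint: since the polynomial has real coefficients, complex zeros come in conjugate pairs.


The zeros of p are: (2 + 3i), (2 - 3i), 2, -4, 2.
Their magnitudes are: 3.606, 3.606, 2, 4, 2.
Zeros with |z| < R = 3.0: 2, 2.
Count = 2.
By the argument principle, (1/2πi) ∮_{|z|=R} p'(z)/p(z) dz equals exactly this count.

Number of zeros inside |z| < 3.0: 2.


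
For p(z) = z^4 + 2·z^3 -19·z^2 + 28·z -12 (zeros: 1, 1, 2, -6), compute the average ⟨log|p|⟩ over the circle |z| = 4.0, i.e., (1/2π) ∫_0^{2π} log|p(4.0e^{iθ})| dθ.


Zeros: -6, 1, 1, 2; r = 4.0.
Inside |z| < r: 1, 1, 2. Outside (|z| ≥ r): -6.
p(0) = -12, so log|p(0)| = log(12) = 2.4849.
Apply Jensen: I(r) = log|p(0)| + Σ_k log(r/|z_k|), summed over zeros inside |z| < r.
  log(r/|z_k|) for z_k = 1: log(4.0/1) = 1.3863
  log(r/|z_k|) for z_k = 1: log(4.0/1) = 1.3863
  log(r/|z_k|) for z_k = 2: log(4.0/2) = 0.6931
  Outside zeros (-6) contribute nothing to the Jensen sum.
Sum over inside zeros: 3.4657.
I(r) = log|p(0)| + (inside sum) = 2.4849 + 3.4657 = 5.9506.
Note: since some zeros are outside |z| ≤ r, the simplified n·log(r) form does NOT apply — only the inside zeros contribute.

I(r) ≈ 5.9506.


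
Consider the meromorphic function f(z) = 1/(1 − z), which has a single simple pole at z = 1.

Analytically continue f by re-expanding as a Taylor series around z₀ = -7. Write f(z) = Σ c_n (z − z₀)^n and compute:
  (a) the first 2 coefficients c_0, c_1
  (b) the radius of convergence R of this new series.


Let w = z − z₀, so z = z₀ + w.
Then 1 − z = 1 − (z₀ + w) = (1 − z₀) − w = 8 − w.
f(z) = 1/(8 − w) = (1/(8)) · 1/(1 − w/(8)) = Σ_{n≥0} w^n / (8)^(n+1).
So c_n = 1/(8)^(n+1):
  c_0 = 1/(8)^1 = 1/8.
  c_1 = 1/(8)^2 = 1/64.
The series is valid for |w/d| < 1, i.e. |z − z₀| < |d|.
Radius of convergence: R = |1 − z₀| = |8| = 8 (distance from z₀ to the singularity z = 1).

c_0 = 1/8, c_1 = 1/64; R = 8.


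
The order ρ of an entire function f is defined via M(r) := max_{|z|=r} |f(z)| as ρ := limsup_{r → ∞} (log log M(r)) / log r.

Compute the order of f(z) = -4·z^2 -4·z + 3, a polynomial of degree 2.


|f(z)| ≤ Σ|c_k|·r^k = O(r^2) as r → ∞. Polynomial growth is O(e^{r^ε}) for every ε > 0 (since r^2/e^{r^ε} → 0), so ρ ≤ ε for all ε > 0, i.e. ρ = 0. Every nonconstant polynomial has order 0.
Therefore ρ = 0.

Order ρ = 0.


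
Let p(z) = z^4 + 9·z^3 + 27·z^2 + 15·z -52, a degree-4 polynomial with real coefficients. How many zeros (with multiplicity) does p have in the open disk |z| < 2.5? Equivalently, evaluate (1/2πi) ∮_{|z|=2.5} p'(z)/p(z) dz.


The zeros of p are: (-3 + 2i), (-3 - 2i), -4, 1.
Their magnitudes are: 3.606, 3.606, 4, 1.
Zeros with |z| < R = 2.5: 1.
Count = 1.
By the argument principle, (1/2πi) ∮_{|z|=R} p'(z)/p(z) dz equals exactly this count.

Number of zeros inside |z| < 2.5: 1.


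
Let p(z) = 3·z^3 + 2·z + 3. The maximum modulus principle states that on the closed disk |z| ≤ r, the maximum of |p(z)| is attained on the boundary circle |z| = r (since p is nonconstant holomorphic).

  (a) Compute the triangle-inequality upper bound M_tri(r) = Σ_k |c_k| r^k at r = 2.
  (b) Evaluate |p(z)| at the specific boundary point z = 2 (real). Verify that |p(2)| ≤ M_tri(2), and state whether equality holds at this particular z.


Coefficients: c_0 = 3, c_1 = 2, c_2 = 0, c_3 = 3. Radius r = 2.
Part (a). Triangle bound: M_tri(r) = Σ_k |c_k| r^k
  = |3|·2^0 + |2|·2^1 + |0|·2^2 + |3|·2^3
  = 3 + 4 + 0 + 24 = 31.
This bounds M(r) := max_{|z|=r} |p(z)| from above; equality holds iff all terms c_k z^k can be made to align in phase at a single z on |z|=r.
Part (b). At z = 2 (real, on the circle |z| = r):
  p(2) = (3)·2^0 + (2)·2^1 + (0)·2^2 + (3)·2^3 = 31.
  |p(2)| = 31.
Since all nonzero coefficients share the same sign, |p(2)| = 31 = M_tri(2); the triangle bound is attained at z = 2, so in fact M(r) = 31.

M_tri(2) = 31; |p(2)| = 31; equality at z=2: yes.


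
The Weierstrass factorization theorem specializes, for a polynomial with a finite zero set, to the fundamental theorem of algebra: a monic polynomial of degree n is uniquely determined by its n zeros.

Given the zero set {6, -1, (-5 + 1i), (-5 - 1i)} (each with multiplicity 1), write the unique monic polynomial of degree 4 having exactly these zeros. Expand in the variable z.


The polynomial is p(z) = ∏_{α ∈ S} (z − α), where S = {6, -1, (-5 + 1i), (-5 - 1i)}.
Expanding the product yields: p(z) = z^4 + 5·z^3 -30·z^2 -190·z -156.
Note conjugate pairs combine to real quadratics: (z − (-5+1i))(z − (-5−1i)) = z² + 10z + 26.
The resulting polynomial has degree 4 and real coefficients as required.

p(z) = z^4 + 5·z^3 -30·z^2 -190·z -156.


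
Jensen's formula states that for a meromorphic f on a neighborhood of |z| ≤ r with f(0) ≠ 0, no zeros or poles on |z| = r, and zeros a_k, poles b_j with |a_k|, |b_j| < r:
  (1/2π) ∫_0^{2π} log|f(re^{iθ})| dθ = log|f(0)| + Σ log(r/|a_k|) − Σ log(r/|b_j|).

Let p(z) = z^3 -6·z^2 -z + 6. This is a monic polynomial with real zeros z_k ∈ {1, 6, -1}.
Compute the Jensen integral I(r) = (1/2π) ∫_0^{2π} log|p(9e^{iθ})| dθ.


Zeros: -1, 1, 6; r = 9.
Inside |z| < r: -1, 1, 6. Outside (|z| ≥ r): ∅.
p(0) = 6, so log|p(0)| = log(6) = 1.7918.
Apply Jensen: I(r) = log|p(0)| + Σ_k log(r/|z_k|), summed over zeros inside |z| < r.
  log(r/|z_k|) for z_k = 1: log(9/1) = 2.1972
  log(r/|z_k|) for z_k = 6: log(9/6) = 0.4055
  log(r/|z_k|) for z_k = -1: log(9/1) = 2.1972
Sum over inside zeros: 4.7999.
I(r) = log|p(0)| + (inside sum) = 1.7918 + 4.7999 = 6.5917.
Closed form (all zeros inside, monic): I(r) = n·log(r) = 3·log(9) = 6.5917. ✓

I(r) ≈ 6.5917.


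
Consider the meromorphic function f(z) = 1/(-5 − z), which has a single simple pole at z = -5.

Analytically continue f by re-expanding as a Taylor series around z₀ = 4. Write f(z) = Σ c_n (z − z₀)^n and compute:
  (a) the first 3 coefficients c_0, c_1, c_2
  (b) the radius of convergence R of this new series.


Let w = z − z₀, so z = z₀ + w.
Then -5 − z = -5 − (z₀ + w) = (-5 − z₀) − w = -9 − w.
f(z) = 1/(-9 − w) = (1/(-9)) · 1/(1 − w/(-9)) = Σ_{n≥0} w^n / (-9)^(n+1).
So c_n = 1/(-9)^(n+1):
  c_0 = 1/(-9)^1 = -1/9.
  c_1 = 1/(-9)^2 = 1/81.
  c_2 = 1/(-9)^3 = -1/729.
The series is valid for |w/d| < 1, i.e. |z − z₀| < |d|.
Radius of convergence: R = |-5 − z₀| = |-9| = 9 (distance from z₀ to the singularity z = -5).

c_0 = -1/9, c_1 = 1/81, c_2 = -1/729; R = 9.


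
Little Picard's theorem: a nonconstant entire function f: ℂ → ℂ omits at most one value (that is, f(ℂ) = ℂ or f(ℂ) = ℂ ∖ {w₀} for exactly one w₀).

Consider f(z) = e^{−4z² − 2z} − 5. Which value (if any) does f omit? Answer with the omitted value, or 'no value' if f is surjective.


Little Picard bounds the complement of f(ℂ) to at most one point.
The exponent g(z) = −4z² − 2z is a nonconstant polynomial, hence surjective onto ℂ. So e^{g(z)} takes every value in {e^w : w ∈ ℂ} = ℂ ∖ {0}. Adding -5 shifts the range to ℂ ∖ {-5}. f omits exactly -5.

Omitted value: -5.


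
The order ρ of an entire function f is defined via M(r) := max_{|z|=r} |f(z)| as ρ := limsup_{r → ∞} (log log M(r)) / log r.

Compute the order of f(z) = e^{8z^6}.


|e^{8z^6}| = e^{Re(8·z^6) + 0} ≤ e^{8|z|^6 + 0} = e^{8r^6 + 0} on |z| = r, so ρ ≤ 6. Choosing z on |z|=r so that 8·z^6 is real positive (always possible by picking arg z appropriately) gives |f(z)| = e^{8r^6 + 0}, matching the bound. The additive constant 0 does not affect log log M(r) ~ 6·log r. Hence ρ = 6.
Therefore ρ = 6.

Order ρ = 6.


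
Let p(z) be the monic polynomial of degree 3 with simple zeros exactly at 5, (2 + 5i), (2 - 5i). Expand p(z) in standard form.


The polynomial is p(z) = ∏_{α ∈ S} (z − α), where S = {5, (2 + 5i), (2 - 5i)}.
Expanding the product yields: p(z) = z^3 -9·z^2 + 49·z -145.
Note conjugate pairs combine to real quadratics: (z − (2+5i))(z − (2−5i)) = z² − 4z + 29.
The resulting polynomial has degree 3 and real coefficients as required.

p(z) = z^3 -9·z^2 + 49·z -145.


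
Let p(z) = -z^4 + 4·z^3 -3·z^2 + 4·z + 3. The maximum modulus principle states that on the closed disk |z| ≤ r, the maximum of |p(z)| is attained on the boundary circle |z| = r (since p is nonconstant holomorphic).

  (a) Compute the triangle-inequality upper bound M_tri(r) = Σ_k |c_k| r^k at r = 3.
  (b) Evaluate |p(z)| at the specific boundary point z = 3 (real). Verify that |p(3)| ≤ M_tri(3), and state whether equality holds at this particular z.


Coefficients: c_0 = 3, c_1 = 4, c_2 = -3, c_3 = 4, c_4 = -1. Radius r = 3.
Part (a). Triangle bound: M_tri(r) = Σ_k |c_k| r^k
  = |3|·3^0 + |4|·3^1 + |-3|·3^2 + |4|·3^3 + |-1|·3^4
  = 3 + 12 + 27 + 108 + 81 = 231.
This bounds M(r) := max_{|z|=r} |p(z)| from above; equality holds iff all terms c_k z^k can be made to align in phase at a single z on |z|=r.
Part (b). At z = 3 (real, on the circle |z| = r):
  p(3) = (3)·3^0 + (4)·3^1 + (-3)·3^2 + (4)·3^3 + (-1)·3^4 = 15.
  |p(3)| = 15.
Check: |p(3)| = 15 ≤ 231 = M_tri(3). ✓ Equality does not hold at z = 3 (the coefficients have mixed signs, so the terms do not all align in phase there).

M_tri(3) = 231; |p(3)| = 15; equality at z=3: no.


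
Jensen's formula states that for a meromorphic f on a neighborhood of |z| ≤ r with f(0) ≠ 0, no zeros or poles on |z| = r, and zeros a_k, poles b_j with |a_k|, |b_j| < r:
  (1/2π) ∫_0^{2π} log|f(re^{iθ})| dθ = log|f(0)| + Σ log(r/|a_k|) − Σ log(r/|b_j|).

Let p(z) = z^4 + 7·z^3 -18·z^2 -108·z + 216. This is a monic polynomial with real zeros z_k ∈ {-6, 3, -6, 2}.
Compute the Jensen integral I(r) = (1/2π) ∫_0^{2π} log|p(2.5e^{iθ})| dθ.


Zeros: -6, -6, 2, 3; r = 2.5.
Inside |z| < r: 2. Outside (|z| ≥ r): -6, -6, 3.
p(0) = 216, so log|p(0)| = log(216) = 5.3753.
Apply Jensen: I(r) = log|p(0)| + Σ_k log(r/|z_k|), summed over zeros inside |z| < r.
  log(r/|z_k|) for z_k = 2: log(2.5/2) = 0.2231
  Outside zeros (-6, -6, 3) contribute nothing to the Jensen sum.
Sum over inside zeros: 0.2231.
I(r) = log|p(0)| + (inside sum) = 5.3753 + 0.2231 = 5.5984.
Note: since some zeros are outside |z| ≤ r, the simplified n·log(r) form does NOT apply — only the inside zeros contribute.

I(r) ≈ 5.5984.


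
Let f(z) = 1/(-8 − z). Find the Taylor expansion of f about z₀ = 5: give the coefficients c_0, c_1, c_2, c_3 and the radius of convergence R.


Let w = z − z₀, so z = z₀ + w.
Then -8 − z = -8 − (z₀ + w) = (-8 − z₀) − w = -13 − w.
f(z) = 1/(-13 − w) = (1/(-13)) · 1/(1 − w/(-13)) = Σ_{n≥0} w^n / (-13)^(n+1).
So c_n = 1/(-13)^(n+1):
  c_0 = 1/(-13)^1 = -1/13.
  c_1 = 1/(-13)^2 = 1/169.
  c_2 = 1/(-13)^3 = -1/2197.
  c_3 = 1/(-13)^4 = 1/28561.
The series is valid for |w/d| < 1, i.e. |z − z₀| < |d|.
Radius of convergence: R = |-8 − z₀| = |-13| = 13 (distance from z₀ to the singularity z = -8).

c_0 = -1/13, c_1 = 1/169, c_2 = -1/2197, c_3 = 1/28561; R = 13.


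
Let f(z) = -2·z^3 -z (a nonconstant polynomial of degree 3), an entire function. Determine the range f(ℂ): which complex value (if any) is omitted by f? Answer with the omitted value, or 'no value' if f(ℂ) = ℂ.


Little Picard bounds the complement of f(ℂ) to at most one point.
For every w ∈ ℂ, the equation p(z) − w = 0 is a nonconstant polynomial in z and hence has at least one root by the fundamental theorem of algebra. So p is surjective onto ℂ, omitting no value.

Omitted value: no value.


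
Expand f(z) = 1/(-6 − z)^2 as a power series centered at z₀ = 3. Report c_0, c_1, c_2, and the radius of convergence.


Let w = z − z₀, so z = z₀ + w.
Then -6 − z = -6 − (z₀ + w) = (-6 − z₀) − w = -9 − w.
f(z) = 1/(-9 − w)^2 = (1/(-9)^2) · (1 − w/(-9))^{−2}.
By the binomial series (1−u)^{−2} = Σ_{n≥0} C(n+1, 1) u^n for |u|<1, with u = w/(-9):
  c_n = C(n+1, 1) / (-9)^(n+2).
  c_0 = 1/(-9)^2 = 1/81.
  c_1 = 2/(-9)^3 = -2/729.
  c_2 = 3/(-9)^4 = 1/2187.
The series is valid for |w/d| < 1, i.e. |z − z₀| < |d|.
Radius of convergence: R = |-6 − z₀| = |-9| = 9 (distance from z₀ to the singularity z = -6).

c_0 = 1/81, c_1 = -2/729, c_2 = 1/2187; R = 9.


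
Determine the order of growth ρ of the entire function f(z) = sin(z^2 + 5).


Write sin(w) = (e^{iw} ± e^{−iw})/(2 or 2i), so |sin(w)| ≤ e^{|w|}. With w = z^2 + 5, |w| ≤ 1r^2 + 5 on |z|=r, giving M(r) ≤ e^{1r^2 + 5} and ρ ≤ 2. For the lower bound, choose z on |z|=r with 1z^2 purely imaginary of modulus 1r^2; then |sin(z^2 + 5)| grows like e^{1r^2}/2, so ρ ≥ 2. Hence ρ = 2.
Therefore ρ = 2.

Order ρ = 2.


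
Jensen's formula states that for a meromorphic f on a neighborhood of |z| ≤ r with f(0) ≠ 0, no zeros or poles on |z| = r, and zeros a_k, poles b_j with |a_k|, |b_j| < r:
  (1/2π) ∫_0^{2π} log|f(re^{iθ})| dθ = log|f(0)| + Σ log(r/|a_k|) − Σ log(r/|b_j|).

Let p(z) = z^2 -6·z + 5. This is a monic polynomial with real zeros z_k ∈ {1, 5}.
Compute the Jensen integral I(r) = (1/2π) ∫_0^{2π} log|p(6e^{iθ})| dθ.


Zeros: 1, 5; r = 6.
Inside |z| < r: 1, 5. Outside (|z| ≥ r): ∅.
p(0) = 5, so log|p(0)| = log(5) = 1.6094.
Apply Jensen: I(r) = log|p(0)| + Σ_k log(r/|z_k|), summed over zeros inside |z| < r.
  log(r/|z_k|) for z_k = 1: log(6/1) = 1.7918
  log(r/|z_k|) for z_k = 5: log(6/5) = 0.1823
Sum over inside zeros: 1.9741.
I(r) = log|p(0)| + (inside sum) = 1.6094 + 1.9741 = 3.5835.
Closed form (all zeros inside, monic): I(r) = n·log(r) = 2·log(6) = 3.5835. ✓

I(r) ≈ 3.5835.


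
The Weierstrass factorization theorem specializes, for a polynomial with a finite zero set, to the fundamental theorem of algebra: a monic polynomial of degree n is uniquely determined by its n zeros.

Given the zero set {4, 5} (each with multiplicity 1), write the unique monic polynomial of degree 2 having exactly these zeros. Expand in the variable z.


The polynomial is p(z) = ∏_{α ∈ S} (z − α), where S = {4, 5}.
Expanding the product yields: p(z) = z^2 -9·z + 20.
The resulting polynomial has degree 2 and real coefficients as required.

p(z) = z^2 -9·z + 20.


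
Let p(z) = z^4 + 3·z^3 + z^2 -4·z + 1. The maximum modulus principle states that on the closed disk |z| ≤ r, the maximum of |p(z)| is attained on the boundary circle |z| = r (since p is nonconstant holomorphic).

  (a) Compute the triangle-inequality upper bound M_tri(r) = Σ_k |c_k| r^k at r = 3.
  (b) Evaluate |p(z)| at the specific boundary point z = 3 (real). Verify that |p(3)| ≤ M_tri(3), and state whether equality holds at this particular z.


Coefficients: c_0 = 1, c_1 = -4, c_2 = 1, c_3 = 3, c_4 = 1. Radius r = 3.
Part (a). Triangle bound: M_tri(r) = Σ_k |c_k| r^k
  = |1|·3^0 + |-4|·3^1 + |1|·3^2 + |3|·3^3 + |1|·3^4
  = 1 + 12 + 9 + 81 + 81 = 184.
This bounds M(r) := max_{|z|=r} |p(z)| from above; equality holds iff all terms c_k z^k can be made to align in phase at a single z on |z|=r.
Part (b). At z = 3 (real, on the circle |z| = r):
  p(3) = (1)·3^0 + (-4)·3^1 + (1)·3^2 + (3)·3^3 + (1)·3^4 = 160.
  |p(3)| = 160.
Check: |p(3)| = 160 ≤ 184 = M_tri(3). ✓ Equality does not hold at z = 3 (the coefficients have mixed signs, so the terms do not all align in phase there).

M_tri(3) = 184; |p(3)| = 160; equality at z=3: no.


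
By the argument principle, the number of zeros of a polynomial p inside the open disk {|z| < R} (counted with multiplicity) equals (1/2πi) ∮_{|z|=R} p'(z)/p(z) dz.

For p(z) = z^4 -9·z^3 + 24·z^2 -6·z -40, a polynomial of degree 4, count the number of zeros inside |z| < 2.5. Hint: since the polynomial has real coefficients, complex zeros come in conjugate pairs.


The zeros of p are: (3 + 1i), (3 - 1i), 4, -1.
Their magnitudes are: 3.162, 3.162, 4, 1.
Zeros with |z| < R = 2.5: -1.
Count = 1.
By the argument principle, (1/2πi) ∮_{|z|=R} p'(z)/p(z) dz equals exactly this count.

Number of zeros inside |z| < 2.5: 1.


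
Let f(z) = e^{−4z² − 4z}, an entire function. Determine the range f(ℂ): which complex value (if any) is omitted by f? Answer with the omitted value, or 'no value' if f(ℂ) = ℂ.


Little Picard bounds the complement of f(ℂ) to at most one point.
The exponent g(z) = −4z² − 4z is a nonconstant polynomial, hence surjective onto ℂ. So e^{g(z)} takes every value in {e^w : w ∈ ℂ} = ℂ ∖ {0}. Adding 0 shifts the range to ℂ ∖ {0}. f omits exactly 0.

Omitted value: 0.


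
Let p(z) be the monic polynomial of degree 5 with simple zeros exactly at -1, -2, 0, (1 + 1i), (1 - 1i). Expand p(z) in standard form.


The polynomial is p(z) = ∏_{α ∈ S} (z − α), where S = {-1, -2, 0, (1 + 1i), (1 - 1i)}.
Expanding the product yields: p(z) = z^5 + z^4 -2·z^3 + 2·z^2 + 4·z.
Note conjugate pairs combine to real quadratics: (z − (1+1i))(z − (1−1i)) = z² − 2z + 2.
The resulting polynomial has degree 5 and real coefficients as required.

p(z) = z^5 + z^4 -2·z^3 + 2·z^2 + 4·z.


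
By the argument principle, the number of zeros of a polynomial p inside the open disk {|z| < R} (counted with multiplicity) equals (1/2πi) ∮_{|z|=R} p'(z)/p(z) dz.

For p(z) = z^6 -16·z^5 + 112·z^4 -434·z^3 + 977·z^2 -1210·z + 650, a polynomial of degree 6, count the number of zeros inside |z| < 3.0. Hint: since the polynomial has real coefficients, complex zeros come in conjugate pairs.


The zeros of p are: (3 + 2i), (3 - 2i), (2 + 1i), (2 - 1i), (3 + 1i), (3 - 1i).
Their magnitudes are: 3.606, 3.606, 2.236, 2.236, 3.162, 3.162.
Zeros with |z| < R = 3.0: (2 + 1i), (2 - 1i).
Count = 2.
By the argument principle, (1/2πi) ∮_{|z|=R} p'(z)/p(z) dz equals exactly this count.

Number of zeros inside |z| < 3.0: 2.
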